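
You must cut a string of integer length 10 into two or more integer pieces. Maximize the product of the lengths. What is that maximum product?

Fill g[k] for k=2..10: at each k try every first piece i and multiply by the better of (k−i) uncut or g[k−i].
g[2] = 1*max(1,0) = 1*1 = 1
g[3] = 1*max(2,1) = 1*2 = 2
g[4] = 2*max(2,1) = 2*2 = 4
g[5] = 2*max(3,2) = 2*3 = 6
g[6] = 3*max(3,2) = 3*3 = 9
g[7] = 2*max(5,6) = 2*6 = 12
g[8] = 2*max(6,9) = 2*9 = 18
g[9] = 3*max(6,9) = 3*9 = 27
g[10] = 2*max(8,18) = 2*18 = 36
One optimal split: 3 + 3 + 2 + 2; product 3*3*2*2 = 36.

36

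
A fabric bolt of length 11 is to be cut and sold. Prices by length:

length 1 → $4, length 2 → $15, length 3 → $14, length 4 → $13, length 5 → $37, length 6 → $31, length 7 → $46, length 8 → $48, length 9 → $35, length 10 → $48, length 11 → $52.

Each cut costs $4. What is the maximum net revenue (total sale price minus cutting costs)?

Build r[k] bottom-up: r[k] = max over allowed piece i of (p[i] + r[k−i]) − 4 per cut.
r[1] = 4
r[2] = max(4+4-4, 15+0) = 15
r[3] = max(4+15-4, 15+4-4, 14+0) = 15
r[4] = max(4+15-4, 15+15-4, 14+4-4, 13+0) = 26
r[5] = max(4+26-4, 15+15-4, 14+15-4, 13+4-4, 37+0) = 37
r[6] = max(4+37-4, 15+26-4, 14+15-4, 13+15-4, 37+4-4, 31+0) = 37
r[7] = max(4+37-4, 15+37-4, 14+26-4, …, 31+4-4, 46+0) = 48
r[8] = max(4+48-4, 15+37-4, 14+37-4, …, 46+4-4, 48+0) = 48
r[9] = max(4+48-4, 15+48-4, 14+37-4, …, 48+4-4, 35+0) = 59
r[10] = max(4+59-4, 15+48-4, 14+48-4, …, 35+4-4, 48+0) = 70
r[11] = max(4+70-4, 15+59-4, 14+48-4, …, 48+4-4, 52+0) = 70
One optimal plan: pieces 5 + 5 + 1 (2 cuts) → $78 − $8 = $70.

70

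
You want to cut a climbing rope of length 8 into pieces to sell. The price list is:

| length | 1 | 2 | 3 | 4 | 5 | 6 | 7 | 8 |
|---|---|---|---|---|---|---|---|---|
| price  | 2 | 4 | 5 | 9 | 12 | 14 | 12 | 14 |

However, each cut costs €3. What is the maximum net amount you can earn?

Consider every possible first cut. v[k] is the best of p[i]+v[k−i] over all sellable i≤k, charging 3 whenever i<k.
v[1] = 2
v[2] = max(2+2-3, 4+0) = 4
v[3] = max(2+4-3, 4+2-3, 5+0) = 5
v[4] = max(2+5-3, 4+4-3, 5+2-3, 9+0) = 9
v[5] = max(2+9-3, 4+5-3, 5+4-3, 9+2-3, 12+0) = 12
v[6] = max(2+12-3, 4+9-3, 5+5-3, 9+4-3, 12+2-3, 14+0) = 14
v[7] = max(2+14-3, 4+12-3, 5+9-3, …, 14+2-3, 12+0) = 13
v[8] = max(2+13-3, 4+14-3, 5+12-3, …, 12+2-3, 14+0) = 15
One optimal plan: pieces 6 + 2 (1 cut) → €18 − €3 = €15.

15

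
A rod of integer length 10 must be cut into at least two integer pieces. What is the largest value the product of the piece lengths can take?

Fill g[k] for k=2..10: at each k try every first piece i and multiply by the better of (k−i) uncut or g[k−i].
g[2] = 1×max(1,0) = 1×1 = 1
g[3] = max(1×2, 2×1) = 2
g[4] = max(1×3, 2×2, 3×1) = 4
g[5] = max(1×4, 2×3, 3×2, 4×1) = 6
g[6] = max(1×6, 2×4, 3×3, 4×2, 5×1) = 9
g[7] = max(1×9, 2×6, 3×4, 4×3, 5×2, 6×1) = 12
g[8] = max(1×12, 2×9, 3×6, …, 6×2, 7×1) = 18
g[9] = max(1×18, 2×12, 3×9, …, 7×2, 8×1) = 27
g[10] = max(1×27, 2×18, 3×12, …, 8×2, 9×1) = 36
One optimal split: 3 + 3 + 2 + 2; product 3×3×2×2 = 36.

36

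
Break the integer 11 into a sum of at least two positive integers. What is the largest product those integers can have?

54

Fill m[k] for k=2..11: at each k try every first piece i and multiply by the better of (k−i) uncut or m[k−i].
m[2] = 1*max(1,0) = 1*1 = 1
m[3] = max(1*2, 2*1) = 2
m[4] = max(1*3, 2*2, 3*1) = 4
m[5] = max(1*4, 2*3, 3*2, 4*1) = 6
m[6] = max(1*6, 2*4, 3*3, 4*2, 5*1) = 9
m[7] = max(1*9, 2*6, 3*4, 4*3, 5*2, 6*1) = 12
m[8] = max(1*12, 2*9, 3*6, …, 6*2, 7*1) = 18
m[9] = max(1*18, 2*12, 3*9, …, 7*2, 8*1) = 27
m[10] = max(1*27, 2*18, 3*12, …, 8*2, 9*1) = 36
m[11] = max(1*36, 2*27, 3*18, …, 9*2, 10*1) = 54
One optimal split: 3 + 3 + 3 + 2; product 3*3*3*2 = 54.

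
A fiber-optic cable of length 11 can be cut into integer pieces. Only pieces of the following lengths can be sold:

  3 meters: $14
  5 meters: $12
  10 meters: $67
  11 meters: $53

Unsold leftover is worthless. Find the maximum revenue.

Build r[k] bottom-up: r[k] = max over allowed piece i of (p[i] + r[k−i]).
r[1] = 0
r[2] = 0
r[3] = 14
r[4] = 14
r[5] = 14
r[6] = 28  (first piece 3, then r[3]=14)
r[7] = 28
r[8] = 28
r[9] = 42  (first piece 3, then r[6]=28)
r[10] = 67
r[11] = 67
One optimal cutting: pieces 10 with 1 meter of scrap → $67.

67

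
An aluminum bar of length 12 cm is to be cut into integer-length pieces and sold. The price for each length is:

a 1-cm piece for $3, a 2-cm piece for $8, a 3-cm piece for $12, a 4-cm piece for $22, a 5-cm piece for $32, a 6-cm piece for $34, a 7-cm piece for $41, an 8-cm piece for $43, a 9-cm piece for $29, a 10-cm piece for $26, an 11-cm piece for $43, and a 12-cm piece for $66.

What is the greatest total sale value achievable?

Build R[k] bottom-up: R[k] = max over allowed piece i of (p[i] + R[k−i]).
R[1] = 3
R[2] = max(3+3, 8+0) = 8
R[3] = max(3+8, 8+3, 12+0) = 12
R[4] = max(3+12, 8+8, 12+3, 22+0) = 22
R[5] = max(3+22, 8+12, 12+8, 22+3, 32+0) = 32
R[6] = max(3+32, 8+22, 12+12, 22+8, 32+3, 34+0) = 35
R[7] = max(3+35, 8+32, 12+22, …, 34+3, 41+0) = 41
R[8] = max(3+41, 8+35, 12+32, …, 41+3, 43+0) = 44
R[9] = max(3+44, 8+41, 12+35, …, 43+3, 29+0) = 54
R[10] = max(3+54, 8+44, 12+41, …, 29+3, 26+0) = 64
R[11] = max(3+64, 8+54, 12+44, …, 26+3, 43+0) = 67
R[12] = max(3+67, 8+64, 12+54, …, 43+3, 66+0) = 73
One optimal cutting: 7 + 5 → $41 + $32 = $73.

73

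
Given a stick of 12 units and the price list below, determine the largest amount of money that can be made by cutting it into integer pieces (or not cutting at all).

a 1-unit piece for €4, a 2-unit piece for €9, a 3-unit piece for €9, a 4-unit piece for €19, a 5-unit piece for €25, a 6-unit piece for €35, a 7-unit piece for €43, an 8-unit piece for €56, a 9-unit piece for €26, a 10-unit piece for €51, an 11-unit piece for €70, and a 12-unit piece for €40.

75

Build r[k] bottom-up: r[k] = max over allowed piece i of (p[i] + r[k−i]).
r[1] = 4
r[2] = 9
r[3] = 13  (first piece 1, then r[2]=9)
r[4] = 19
r[5] = 25
r[6] = 35
r[7] = 43
r[8] = 56
r[9] = 60  (first piece 1, then r[8]=56)
r[10] = 65  (first piece 2, then r[8]=56)
r[11] = 70
r[12] = 75  (first piece 4, then r[8]=56)
One optimal cutting: 8 + 4 → €56 + €19 = €75.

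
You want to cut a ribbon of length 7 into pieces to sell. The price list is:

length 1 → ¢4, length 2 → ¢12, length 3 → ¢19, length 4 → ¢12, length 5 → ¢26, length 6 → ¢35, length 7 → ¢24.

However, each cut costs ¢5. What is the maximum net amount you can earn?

34

Consider every possible first cut. r[k] is the best of p[i]+r[k−i] over all sellable i≤k, charging 5 whenever i<k.
r[1] = 4
r[2] = max(4+4-5, 12+0) = 12
r[3] = max(4+12-5, 12+4-5, 19+0) = 19
r[4] = max(4+19-5, 12+12-5, 19+4-5, 12+0) = 19
r[5] = max(4+19-5, 12+19-5, 19+12-5, 12+4-5, 26+0) = 26
r[6] = max(4+26-5, 12+19-5, 19+19-5, 12+12-5, 26+4-5, 35+0) = 35
r[7] = max(4+35-5, 12+26-5, 19+19-5, …, 35+4-5, 24+0) = 34
One optimal plan: pieces 6 + 1 (1 cut) → ¢39 − ¢5 = ¢34.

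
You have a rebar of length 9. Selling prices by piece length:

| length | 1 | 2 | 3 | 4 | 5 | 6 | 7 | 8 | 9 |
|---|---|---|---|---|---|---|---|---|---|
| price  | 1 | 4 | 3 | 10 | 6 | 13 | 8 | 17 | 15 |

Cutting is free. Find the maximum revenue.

21

Let R[k] be the best obtainable value from length k. For each k, try every first piece i and keep the best of price[i] + R[k−i].
R[1] = 1
R[2] = 4
R[3] = 5  (first piece 1, then R[2]=4)
R[4] = 10
R[5] = 11  (first piece 1, then R[4]=10)
R[6] = 14  (first piece 2, then R[4]=10)
R[7] = 15  (first piece 1, then R[6]=14)
R[8] = 20  (first piece 4, then R[4]=10)
R[9] = 21  (first piece 1, then R[8]=20)
One optimal cutting: 4 + 4 + 1 → ₹10 + ₹10 + ₹1 = ₹21.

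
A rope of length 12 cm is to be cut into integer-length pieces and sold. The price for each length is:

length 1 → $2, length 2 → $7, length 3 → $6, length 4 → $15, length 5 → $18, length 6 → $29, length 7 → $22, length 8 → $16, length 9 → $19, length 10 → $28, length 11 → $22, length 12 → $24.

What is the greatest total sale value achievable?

58

Consider every possible first cut. R[k] is the best of p[i]+R[k−i] over all sellable i≤k.
R[1] = 2
R[2] = max(2+2, 7+0) = 7
R[3] = max(2+7, 7+2, 6+0) = 9
R[4] = max(2+9, 7+7, 6+2, 15+0) = 15
R[5] = max(2+15, 7+9, 6+7, 15+2, 18+0) = 18
R[6] = max(2+18, 7+15, 6+9, 15+7, 18+2, 29+0) = 29
R[7] = max(2+29, 7+18, 6+15, …, 29+2, 22+0) = 31
R[8] = max(2+31, 7+29, 6+18, …, 22+2, 16+0) = 36
R[9] = max(2+36, 7+31, 6+29, …, 16+2, 19+0) = 38
R[10] = max(2+38, 7+36, 6+31, …, 19+2, 28+0) = 44
R[11] = max(2+44, 7+38, 6+36, …, 28+2, 22+0) = 47
R[12] = max(2+47, 7+44, 6+38, …, 22+2, 24+0) = 58
One optimal cutting: 6 + 6 → $29 + $29 = $58.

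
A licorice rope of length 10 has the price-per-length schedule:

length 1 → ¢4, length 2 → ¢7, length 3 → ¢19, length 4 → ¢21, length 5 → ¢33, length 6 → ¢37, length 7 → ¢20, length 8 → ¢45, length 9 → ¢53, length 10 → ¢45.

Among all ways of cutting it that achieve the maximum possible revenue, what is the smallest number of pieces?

Consider every possible first cut. r[k] is the best of p[i]+r[k−i] over all sellable i≤k.
r[1] = 4
r[2] = max(4+4, 7+0) = 8
r[3] = max(4+8, 7+4, 19+0) = 19
r[4] = max(4+19, 7+8, 19+4, 21+0) = 23
r[5] = max(4+23, 7+19, 19+8, 21+4, 33+0) = 33
r[6] = max(4+33, 7+23, 19+19, 21+8, 33+4, 37+0) = 38
r[7] = max(4+38, 7+33, 19+23, …, 37+4, 20+0) = 42
r[8] = max(4+42, 7+38, 19+33, …, 20+4, 45+0) = 52
r[9] = max(4+52, 7+42, 19+38, …, 45+4, 53+0) = 57
r[10] = max(4+57, 7+52, 19+42, …, 53+4, 45+0) = 66
Maximum revenue is ¢66.
Now minimize piece count subject to staying optimal: for each k, pieces[k] = 1 + min over i with p[i]+r[k−i]=r[k] of pieces[k−i].
pieces[7] = 3
pieces[8] = 2
pieces[9] = 3
pieces[10] = 2

2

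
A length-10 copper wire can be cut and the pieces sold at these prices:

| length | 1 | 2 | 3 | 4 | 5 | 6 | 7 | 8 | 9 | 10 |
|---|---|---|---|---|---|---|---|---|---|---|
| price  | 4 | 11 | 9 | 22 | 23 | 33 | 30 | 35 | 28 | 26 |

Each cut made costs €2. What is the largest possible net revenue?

53

Consider every possible first cut. v[k] is the best of p[i]+v[k−i] over all sellable i≤k, charging 2 whenever i<k.
v[1] = 4
v[2] = 11
v[3] = 13  (first piece 1, then v[2]=11)
v[4] = 22
v[5] = 24  (first piece 1, then v[4]=22)
v[6] = 33
v[7] = 35  (first piece 1, then v[6]=33)
v[8] = 42  (first piece 2, then v[6]=33)
v[9] = 44  (first piece 1, then v[8]=42)
v[10] = 53  (first piece 4, then v[6]=33)
One optimal plan: pieces 6 + 4 (1 cut) → €55 − €2 = €53.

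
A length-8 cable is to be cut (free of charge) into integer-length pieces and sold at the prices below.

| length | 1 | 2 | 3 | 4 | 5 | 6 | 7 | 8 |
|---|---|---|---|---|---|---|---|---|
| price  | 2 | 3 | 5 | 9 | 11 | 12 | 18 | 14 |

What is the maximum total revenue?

20

Let R[k] be the best obtainable value from length k. For each k, try every first piece i and keep the best of price[i] + R[k−i].
R[1] = 2
R[2] = max(2+2, 3+0) = 4
R[3] = max(2+4, 3+2, 5+0) = 6
R[4] = max(2+6, 3+4, 5+2, 9+0) = 9
R[5] = max(2+9, 3+6, 5+4, 9+2, 11+0) = 11
R[6] = max(2+11, 3+9, 5+6, 9+4, 11+2, 12+0) = 13
R[7] = max(2+13, 3+11, 5+9, …, 12+2, 18+0) = 18
R[8] = max(2+18, 3+13, 5+11, …, 18+2, 14+0) = 20
One optimal cutting: 7 + 1 → €18 + €2 = €20.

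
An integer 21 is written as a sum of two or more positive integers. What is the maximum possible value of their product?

2187

Let g[k] be the best product for length k (with at least one cut). For each first piece i, the rest contributes max(k−i, g[k−i]).
Small cases: g[2]=1, g[3]=2, g[4]=4, g[5]=6, g[6]=9, g[7]=12, g[8]=18, g[9]=27, g[10]=36, g[11]=54, g[12]=81, g[13]=108, g[14]=162, g[15]=243.
g[16] = 2×max(14,162) = 2×162 = 324
g[17] = 2×max(15,243) = 2×243 = 486
g[18] = 3×max(15,243) = 3×243 = 729
g[19] = 2×max(17,486) = 2×486 = 972
g[20] = 2×max(18,729) = 2×729 = 1458
g[21] = 3×max(18,729) = 3×729 = 2187
One optimal split: 3 + 3 + 3 + 3 + 3 + 3 + 3; product 3×3×3×3×3×3×3 = 2187.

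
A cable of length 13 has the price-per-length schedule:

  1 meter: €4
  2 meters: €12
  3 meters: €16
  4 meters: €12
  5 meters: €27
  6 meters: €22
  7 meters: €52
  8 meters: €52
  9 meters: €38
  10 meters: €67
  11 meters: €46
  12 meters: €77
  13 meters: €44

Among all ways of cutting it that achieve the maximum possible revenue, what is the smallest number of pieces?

4

Let r[k] be the best obtainable value from length k. For each k, try every first piece i and keep the best of price[i] + r[k−i].
r[1] = 4
r[2] = 12
r[3] = 16  (first piece 1, then r[2]=12)
r[4] = 24  (first piece 2, then r[2]=12)
r[5] = 28  (first piece 1, then r[4]=24)
r[6] = 36  (first piece 2, then r[4]=24)
r[7] = 52
r[8] = 56  (first piece 1, then r[7]=52)
r[9] = 64  (first piece 2, then r[7]=52)
r[10] = 68  (first piece 1, then r[9]=64)
r[11] = 76  (first piece 2, then r[9]=64)
r[12] = 80  (first piece 1, then r[11]=76)
r[13] = 88  (first piece 2, then r[11]=76)
Maximum revenue is €88.
Now minimize piece count subject to staying optimal: for each k, pieces[k] = 1 + min over i with p[i]+r[k−i]=r[k] of pieces[k−i].
pieces[10] = 2
pieces[11] = 3
pieces[12] = 3
pieces[13] = 4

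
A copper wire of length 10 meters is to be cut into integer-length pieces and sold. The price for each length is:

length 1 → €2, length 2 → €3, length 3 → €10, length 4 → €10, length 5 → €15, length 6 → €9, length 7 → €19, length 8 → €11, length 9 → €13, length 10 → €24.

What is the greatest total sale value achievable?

Build v[k] bottom-up: v[k] = max over allowed piece i of (p[i] + v[k−i]).
v[1] = 2
v[2] = max(2+2, 3+0) = 4
v[3] = max(2+4, 3+2, 10+0) = 10
v[4] = max(2+10, 3+4, 10+2, 10+0) = 12
v[5] = max(2+12, 3+10, 10+4, 10+2, 15+0) = 15
v[6] = max(2+15, 3+12, 10+10, 10+4, 15+2, 9+0) = 20
v[7] = max(2+20, 3+15, 10+12, …, 9+2, 19+0) = 22
v[8] = max(2+22, 3+20, 10+15, …, 19+2, 11+0) = 25
v[9] = max(2+25, 3+22, 10+20, …, 11+2, 13+0) = 30
v[10] = max(2+30, 3+25, 10+22, …, 13+2, 24+0) = 32
One optimal cutting: 3 + 3 + 3 + 1 → €10 + €10 + €10 + €2 = €32.

32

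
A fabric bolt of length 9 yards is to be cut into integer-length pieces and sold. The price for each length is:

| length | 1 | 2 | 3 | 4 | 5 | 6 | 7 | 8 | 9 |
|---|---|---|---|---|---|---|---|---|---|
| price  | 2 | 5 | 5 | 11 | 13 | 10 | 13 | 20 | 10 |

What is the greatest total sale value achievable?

Build v[k] bottom-up: v[k] = max over allowed piece i of (p[i] + v[k−i]).
v[1] = 2
v[2] = max(2+2, 5+0) = 5
v[3] = max(2+5, 5+2, 5+0) = 7
v[4] = max(2+7, 5+5, 5+2, 11+0) = 11
v[5] = max(2+11, 5+7, 5+5, 11+2, 13+0) = 13
v[6] = max(2+13, 5+11, 5+7, 11+5, 13+2, 10+0) = 16
v[7] = max(2+16, 5+13, 5+11, …, 10+2, 13+0) = 18
v[8] = max(2+18, 5+16, 5+13, …, 13+2, 20+0) = 22
v[9] = max(2+22, 5+18, 5+16, …, 20+2, 10+0) = 24
One optimal cutting: 4 + 4 + 1 → $11 + $11 + $2 = $24.

24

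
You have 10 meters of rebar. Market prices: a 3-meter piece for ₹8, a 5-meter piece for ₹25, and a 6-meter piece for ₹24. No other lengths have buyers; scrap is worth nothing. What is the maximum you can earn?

50

Build best[k] bottom-up: best[k] = max over allowed piece i of (p[i] + best[k−i]).
best[1] = 0
best[2] = 0
best[3] = 8
best[4] = 8
best[5] = max(8+0, 25+0) = 25
best[6] = max(8+8, 25+0, 24+0) = 25
best[7] = max(8+8, 25+0, 24+0) = 25
best[8] = max(8+25, 25+8, 24+0) = 33
best[9] = max(8+25, 25+8, 24+8) = 33
best[10] = max(8+25, 25+25, 24+8) = 50
One optimal cutting: 5 + 5 → ₹50.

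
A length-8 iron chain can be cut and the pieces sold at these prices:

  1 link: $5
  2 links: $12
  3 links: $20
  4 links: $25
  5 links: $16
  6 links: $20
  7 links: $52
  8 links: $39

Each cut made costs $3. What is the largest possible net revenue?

Build r[k] bottom-up: r[k] = max over allowed piece i of (p[i] + r[k−i]) − 3 per cut.
r[1] = 5
r[2] = 12
r[3] = 20
r[4] = 25
r[5] = 29  (first piece 2, then r[3]=20)
r[6] = 37  (first piece 3, then r[3]=20)
r[7] = 52
r[8] = 54  (first piece 1, then r[7]=52)
One optimal plan: pieces 7 + 1 (1 cut) → $57 − $3 = $54.

54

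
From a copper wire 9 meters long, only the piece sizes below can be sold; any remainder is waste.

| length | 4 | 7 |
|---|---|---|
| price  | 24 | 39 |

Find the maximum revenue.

48

Let best[k] be the best obtainable value from length k. For each k, try every first piece i and keep the best of price[i] + best[k−i].
best[1] = 0
best[2] = 0
best[3] = 0
best[4] = 24
best[5] = 24
best[6] = 24
best[7] = max(24+0, 39+0) = 39
best[8] = max(24+24, 39+0) = 48
best[9] = max(24+24, 39+0) = 48
One optimal cutting: pieces 4 + 4 with 1 meter of scrap → €48.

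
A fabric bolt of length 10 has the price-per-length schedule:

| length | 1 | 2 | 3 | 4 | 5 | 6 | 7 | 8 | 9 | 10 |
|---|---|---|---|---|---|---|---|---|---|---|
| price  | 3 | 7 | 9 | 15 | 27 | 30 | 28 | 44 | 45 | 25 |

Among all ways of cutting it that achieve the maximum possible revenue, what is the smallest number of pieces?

Let r[k] be the best obtainable value from length k. For each k, try every first piece i and keep the best of price[i] + r[k−i].
r[1] = 3
r[2] = 7
r[3] = 10  (first piece 1, then r[2]=7)
r[4] = 15
r[5] = 27
r[6] = 30  (first piece 1, then r[5]=27)
r[7] = 34  (first piece 2, then r[5]=27)
r[8] = 44
r[9] = 47  (first piece 1, then r[8]=44)
r[10] = 54  (first piece 5, then r[5]=27)
Maximum revenue is $54.
Now minimize piece count subject to staying optimal: for each k, pieces[k] = 1 + min over i with p[i]+r[k−i]=r[k] of pieces[k−i].
pieces[7] = 2
pieces[8] = 1
pieces[9] = 2
pieces[10] = 2

2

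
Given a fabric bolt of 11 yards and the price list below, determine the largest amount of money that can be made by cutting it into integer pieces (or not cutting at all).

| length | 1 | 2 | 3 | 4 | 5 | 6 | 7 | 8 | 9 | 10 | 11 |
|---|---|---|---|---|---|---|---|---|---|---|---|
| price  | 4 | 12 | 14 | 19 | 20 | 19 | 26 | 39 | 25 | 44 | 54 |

Consider every possible first cut. v[k] is the best of p[i]+v[k−i] over all sellable i≤k.
v[1] = 4
v[2] = max(4+4, 12+0) = 12
v[3] = max(4+12, 12+4, 14+0) = 16
v[4] = max(4+16, 12+12, 14+4, 19+0) = 24
v[5] = max(4+24, 12+16, 14+12, 19+4, 20+0) = 28
v[6] = max(4+28, 12+24, 14+16, 19+12, 20+4, 19+0) = 36
v[7] = max(4+36, 12+28, 14+24, …, 19+4, 26+0) = 40
v[8] = max(4+40, 12+36, 14+28, …, 26+4, 39+0) = 48
v[9] = max(4+48, 12+40, 14+36, …, 39+4, 25+0) = 52
v[10] = max(4+52, 12+48, 14+40, …, 25+4, 44+0) = 60
v[11] = max(4+60, 12+52, 14+48, …, 44+4, 54+0) = 64
One optimal cutting: 2 + 2 + 2 + 2 + 2 + 1 → $12 + $12 + $12 + $12 + $12 + $4 = $64.

64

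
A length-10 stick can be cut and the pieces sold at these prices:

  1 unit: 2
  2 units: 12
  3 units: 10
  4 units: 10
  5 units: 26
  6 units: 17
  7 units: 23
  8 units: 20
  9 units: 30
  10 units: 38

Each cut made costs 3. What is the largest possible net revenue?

Build net[k] bottom-up: net[k] = max over allowed piece i of (p[i] + net[k−i]) − 3 per cut.
net[1] = 2
net[2] = max(2+2-3, 12+0) = 12
net[3] = max(2+12-3, 12+2-3, 10+0) = 11
net[4] = max(2+11-3, 12+12-3, 10+2-3, 10+0) = 21
net[5] = max(2+21-3, 12+11-3, 10+12-3, 10+2-3, 26+0) = 26
net[6] = max(2+26-3, 12+21-3, 10+11-3, 10+12-3, 26+2-3, 17+0) = 30
net[7] = max(2+30-3, 12+26-3, 10+21-3, …, 17+2-3, 23+0) = 35
net[8] = max(2+35-3, 12+30-3, 10+26-3, …, 23+2-3, 20+0) = 39
net[9] = max(2+39-3, 12+35-3, 10+30-3, …, 20+2-3, 30+0) = 44
net[10] = max(2+44-3, 12+39-3, 10+35-3, …, 30+2-3, 38+0) = 49
One optimal plan: pieces 5 + 5 (1 cut) → 52 − 3 = 49.

49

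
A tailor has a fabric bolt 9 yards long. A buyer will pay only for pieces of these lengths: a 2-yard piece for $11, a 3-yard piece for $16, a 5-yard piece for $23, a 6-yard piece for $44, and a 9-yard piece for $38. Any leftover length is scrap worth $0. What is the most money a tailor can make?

Consider every possible first cut. best[k] is the best of p[i]+best[k−i] over all sellable i≤k.
best[1] = 0
best[2] = 11
best[3] = 16
best[4] = 22  (first piece 2, then best[2]=11)
best[5] = 27  (first piece 2, then best[3]=16)
best[6] = 44
best[7] = 44
best[8] = 55  (first piece 2, then best[6]=44)
best[9] = 60  (first piece 3, then best[6]=44)
One optimal cutting: 6 + 3 → $60.

60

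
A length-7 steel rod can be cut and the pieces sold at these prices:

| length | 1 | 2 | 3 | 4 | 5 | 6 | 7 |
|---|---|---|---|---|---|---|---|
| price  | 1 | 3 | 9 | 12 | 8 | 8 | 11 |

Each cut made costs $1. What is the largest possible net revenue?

20

Consider every possible first cut. r[k] is the best of p[i]+r[k−i] over all sellable i≤k, charging 1 whenever i<k.
r[1] = 1
r[2] = max(1+1-1, 3+0) = 3
r[3] = max(1+3-1, 3+1-1, 9+0) = 9
r[4] = max(1+9-1, 3+3-1, 9+1-1, 12+0) = 12
r[5] = max(1+12-1, 3+9-1, 9+3-1, 12+1-1, 8+0) = 12
r[6] = max(1+12-1, 3+12-1, 9+9-1, 12+3-1, 8+1-1, 8+0) = 17
r[7] = max(1+17-1, 3+12-1, 9+12-1, …, 8+1-1, 11+0) = 20
One optimal plan: pieces 4 + 3 (1 cut) → $21 − $1 = $20.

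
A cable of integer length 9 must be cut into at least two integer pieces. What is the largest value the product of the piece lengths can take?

Let f[k] be the best product for length k (with at least one cut). For each first piece i, the rest contributes max(k−i, f[k−i]).
f[2] = 1*max(1,0) = 1*1 = 1
f[3] = max(1*2, 2*1) = 2
f[4] = max(1*3, 2*2, 3*1) = 4
f[5] = max(1*4, 2*3, 3*2, 4*1) = 6
f[6] = max(1*6, 2*4, 3*3, 4*2, 5*1) = 9
f[7] = max(1*9, 2*6, 3*4, 4*3, 5*2, 6*1) = 12
f[8] = max(1*12, 2*9, 3*6, …, 6*2, 7*1) = 18
f[9] = max(1*18, 2*12, 3*9, …, 7*2, 8*1) = 27
One optimal split: 3 + 3 + 3; product 3*3*3 = 27.

27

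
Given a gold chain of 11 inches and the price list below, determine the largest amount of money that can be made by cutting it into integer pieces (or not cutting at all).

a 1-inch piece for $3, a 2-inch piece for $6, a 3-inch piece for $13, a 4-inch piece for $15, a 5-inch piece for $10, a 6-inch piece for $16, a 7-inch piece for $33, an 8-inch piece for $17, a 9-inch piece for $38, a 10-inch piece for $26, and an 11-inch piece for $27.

Build r[k] bottom-up: r[k] = max over allowed piece i of (p[i] + r[k−i]).
r[1] = 3
r[2] = 6  (first piece 1, then r[1]=3)
r[3] = 13
r[4] = 16  (first piece 1, then r[3]=13)
r[5] = 19  (first piece 1, then r[4]=16)
r[6] = 26  (first piece 3, then r[3]=13)
r[7] = 33
r[8] = 36  (first piece 1, then r[7]=33)
r[9] = 39  (first piece 1, then r[8]=36)
r[10] = 46  (first piece 3, then r[7]=33)
r[11] = 49  (first piece 1, then r[10]=46)
One optimal cutting: 7 + 3 + 1 → $33 + $13 + $3 = $49.

49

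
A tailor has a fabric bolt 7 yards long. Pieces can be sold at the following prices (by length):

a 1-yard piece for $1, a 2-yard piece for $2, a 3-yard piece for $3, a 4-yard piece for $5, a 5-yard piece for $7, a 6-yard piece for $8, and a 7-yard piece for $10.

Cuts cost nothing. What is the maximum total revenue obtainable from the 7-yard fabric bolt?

10

Consider every possible first cut. v[k] is the best of p[i]+v[k−i] over all sellable i≤k.
v[1] = 1
v[2] = 2  (first piece 1, then v[1]=1)
v[3] = 3  (first piece 1, then v[2]=2)
v[4] = 5
v[5] = 7
v[6] = 8  (first piece 1, then v[5]=7)
v[7] = 10
Best is to sell the whole 7-yard piece uncut for $10.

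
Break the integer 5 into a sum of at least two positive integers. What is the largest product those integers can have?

6

Let P[k] be the best product for length k (with at least one cut). For each first piece i, the rest contributes max(k−i, P[k−i]).
P[2] = 1×max(1,0) = 1×1 = 1
P[3] = 1×max(2,1) = 1×2 = 2
P[4] = 2×max(2,1) = 2×2 = 4
P[5] = 2×max(3,2) = 2×3 = 6
One optimal split: 3 + 2; product 3×2 = 6.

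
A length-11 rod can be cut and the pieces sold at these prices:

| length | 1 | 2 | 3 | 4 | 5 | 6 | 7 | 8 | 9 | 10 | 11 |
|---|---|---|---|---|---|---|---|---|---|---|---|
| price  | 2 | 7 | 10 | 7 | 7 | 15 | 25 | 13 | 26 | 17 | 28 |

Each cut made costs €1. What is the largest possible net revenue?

Build net[k] bottom-up: net[k] = max over allowed piece i of (p[i] + net[k−i]) − 1 per cut.
net[1] = 2
net[2] = 7
net[3] = 10
net[4] = 13  (first piece 2, then net[2]=7)
net[5] = 16  (first piece 2, then net[3]=10)
net[6] = 19  (first piece 2, then net[4]=13)
net[7] = 25
net[8] = 26  (first piece 1, then net[7]=25)
net[9] = 31  (first piece 2, then net[7]=25)
net[10] = 34  (first piece 3, then net[7]=25)
net[11] = 37  (first piece 2, then net[9]=31)
One optimal plan: pieces 7 + 2 + 2 (2 cuts) → €39 − €2 = €37.

37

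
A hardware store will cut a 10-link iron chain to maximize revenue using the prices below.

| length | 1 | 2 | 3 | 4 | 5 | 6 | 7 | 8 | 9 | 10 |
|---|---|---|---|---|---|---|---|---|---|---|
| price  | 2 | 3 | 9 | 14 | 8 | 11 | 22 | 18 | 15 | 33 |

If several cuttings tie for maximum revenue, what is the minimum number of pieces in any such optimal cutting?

1

Consider every possible first cut. r[k] is the best of p[i]+r[k−i] over all sellable i≤k.
r[1] = 2
r[2] = max(2+2, 3+0) = 4
r[3] = max(2+4, 3+2, 9+0) = 9
r[4] = max(2+9, 3+4, 9+2, 14+0) = 14
r[5] = max(2+14, 3+9, 9+4, 14+2, 8+0) = 16
r[6] = max(2+16, 3+14, 9+9, 14+4, 8+2, 11+0) = 18
r[7] = max(2+18, 3+16, 9+14, …, 11+2, 22+0) = 23
r[8] = max(2+23, 3+18, 9+16, …, 22+2, 18+0) = 28
r[9] = max(2+28, 3+23, 9+18, …, 18+2, 15+0) = 30
r[10] = max(2+30, 3+28, 9+23, …, 15+2, 33+0) = 33
Maximum revenue is $33.
Now minimize piece count subject to staying optimal: for each k, pieces[k] = 1 + min over i with p[i]+r[k−i]=r[k] of pieces[k−i].
pieces[7] = 2
pieces[8] = 2
pieces[9] = 3
pieces[10] = 1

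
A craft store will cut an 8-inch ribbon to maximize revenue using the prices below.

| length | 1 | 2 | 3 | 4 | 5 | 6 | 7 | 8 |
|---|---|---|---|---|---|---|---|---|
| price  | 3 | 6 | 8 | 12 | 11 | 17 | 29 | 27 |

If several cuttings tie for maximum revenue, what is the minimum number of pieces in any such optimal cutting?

2

Let r[k] be the best obtainable value from length k. For each k, try every first piece i and keep the best of price[i] + r[k−i].
r[1] = 3
r[2] = 6  (first piece 1, then r[1]=3)
r[3] = 9  (first piece 1, then r[2]=6)
r[4] = 12  (first piece 1, then r[3]=9)
r[5] = 15  (first piece 1, then r[4]=12)
r[6] = 18  (first piece 1, then r[5]=15)
r[7] = 29
r[8] = 32  (first piece 1, then r[7]=29)
Maximum revenue is ¢32.
Now minimize piece count subject to staying optimal: for each k, pieces[k] = 1 + min over i with p[i]+r[k−i]=r[k] of pieces[k−i].
pieces[5] = 2
pieces[6] = 2
pieces[7] = 1
pieces[8] = 2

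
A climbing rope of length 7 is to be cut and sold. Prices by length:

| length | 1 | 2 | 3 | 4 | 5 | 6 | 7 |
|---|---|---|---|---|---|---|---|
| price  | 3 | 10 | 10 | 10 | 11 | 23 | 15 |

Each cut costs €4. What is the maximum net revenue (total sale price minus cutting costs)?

22

Consider every possible first cut. v[k] is the best of p[i]+v[k−i] over all sellable i≤k, charging 4 whenever i<k.
v[1] = 3
v[2] = max(3+3-4, 10+0) = 10
v[3] = max(3+10-4, 10+3-4, 10+0) = 10
v[4] = max(3+10-4, 10+10-4, 10+3-4, 10+0) = 16
v[5] = max(3+16-4, 10+10-4, 10+10-4, 10+3-4, 11+0) = 16
v[6] = max(3+16-4, 10+16-4, 10+10-4, 10+10-4, 11+3-4, 23+0) = 23
v[7] = max(3+23-4, 10+16-4, 10+16-4, …, 23+3-4, 15+0) = 22
One optimal plan: pieces 6 + 1 (1 cut) → €26 − €4 = €22.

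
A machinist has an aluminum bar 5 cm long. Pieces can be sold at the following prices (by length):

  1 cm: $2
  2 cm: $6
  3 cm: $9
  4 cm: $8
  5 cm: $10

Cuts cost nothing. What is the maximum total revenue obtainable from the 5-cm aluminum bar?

15

Consider every possible first cut. v[k] is the best of p[i]+v[k−i] over all sellable i≤k.
v[1] = 2
v[2] = max(2+2, 6+0) = 6
v[3] = max(2+6, 6+2, 9+0) = 9
v[4] = max(2+9, 6+6, 9+2, 8+0) = 12
v[5] = max(2+12, 6+9, 9+6, 8+2, 10+0) = 15
One optimal cutting: 3 + 2 → $9 + $6 = $15.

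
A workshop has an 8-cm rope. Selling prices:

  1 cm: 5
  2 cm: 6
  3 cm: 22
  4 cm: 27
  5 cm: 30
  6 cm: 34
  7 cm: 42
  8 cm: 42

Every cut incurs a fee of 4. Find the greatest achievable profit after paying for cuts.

50

Consider every possible first cut. net[k] is the best of p[i]+net[k−i] over all sellable i≤k, charging 4 whenever i<k.
net[1] = 5
net[2] = 6  (first piece 1, then net[1]=5)
net[3] = 22
net[4] = 27
net[5] = 30
net[6] = 40  (first piece 3, then net[3]=22)
net[7] = 45  (first piece 3, then net[4]=27)
net[8] = 50  (first piece 4, then net[4]=27)
One optimal plan: pieces 4 + 4 (1 cut) → 54 − 4 = 50.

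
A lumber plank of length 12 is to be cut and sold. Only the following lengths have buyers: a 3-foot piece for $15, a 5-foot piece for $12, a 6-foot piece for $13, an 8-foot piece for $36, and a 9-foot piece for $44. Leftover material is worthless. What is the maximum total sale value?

60

Build best[k] bottom-up: best[k] = max over allowed piece i of (p[i] + best[k−i]).
best[1] = 0
best[2] = 0
best[3] = 15
best[4] = 15
best[5] = 15
best[6] = 30  (first piece 3, then best[3]=15)
best[7] = 30
best[8] = 36
best[9] = 45  (first piece 3, then best[6]=30)
best[10] = 45
best[11] = 51  (first piece 3, then best[8]=36)
best[12] = 60  (first piece 3, then best[9]=45)
One optimal cutting: 3 + 3 + 3 + 3 → $60.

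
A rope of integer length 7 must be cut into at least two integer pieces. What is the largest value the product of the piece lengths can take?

Let m[k] be the best product for length k (with at least one cut). For each first piece i, the rest contributes max(k−i, m[k−i]).
m[2] = 1×max(1,0) = 1×1 = 1
m[3] = 1×max(2,1) = 1×2 = 2
m[4] = 2×max(2,1) = 2×2 = 4
m[5] = 2×max(3,2) = 2×3 = 6
m[6] = 3×max(3,2) = 3×3 = 9
m[7] = 2×max(5,6) = 2×6 = 12
One optimal split: 3 + 2 + 2; product 3×2×2 = 12.

12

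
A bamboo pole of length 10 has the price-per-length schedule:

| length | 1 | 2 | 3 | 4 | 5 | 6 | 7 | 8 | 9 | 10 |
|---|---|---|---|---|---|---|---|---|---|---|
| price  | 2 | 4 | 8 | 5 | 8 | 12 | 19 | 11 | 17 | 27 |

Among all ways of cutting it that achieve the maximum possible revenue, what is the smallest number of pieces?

1

Consider every possible first cut. r[k] is the best of p[i]+r[k−i] over all sellable i≤k.
r[1] = 2
r[2] = max(2+2, 4+0) = 4
r[3] = max(2+4, 4+2, 8+0) = 8
r[4] = max(2+8, 4+4, 8+2, 5+0) = 10
r[5] = max(2+10, 4+8, 8+4, 5+2, 8+0) = 12
r[6] = max(2+12, 4+10, 8+8, 5+4, 8+2, 12+0) = 16
r[7] = max(2+16, 4+12, 8+10, …, 12+2, 19+0) = 19
r[8] = max(2+19, 4+16, 8+12, …, 19+2, 11+0) = 21
r[9] = max(2+21, 4+19, 8+16, …, 11+2, 17+0) = 24
r[10] = max(2+24, 4+21, 8+19, …, 17+2, 27+0) = 27
Maximum revenue is $27.
Now minimize piece count subject to staying optimal: for each k, pieces[k] = 1 + min over i with p[i]+r[k−i]=r[k] of pieces[k−i].
pieces[7] = 1
pieces[8] = 2
pieces[9] = 3
pieces[10] = 1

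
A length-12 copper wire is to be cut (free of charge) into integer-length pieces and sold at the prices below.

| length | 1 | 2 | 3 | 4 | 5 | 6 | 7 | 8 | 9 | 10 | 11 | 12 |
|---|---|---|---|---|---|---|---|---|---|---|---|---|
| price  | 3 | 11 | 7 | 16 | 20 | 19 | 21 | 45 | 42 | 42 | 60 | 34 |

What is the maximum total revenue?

67

Consider every possible first cut. r[k] is the best of p[i]+r[k−i] over all sellable i≤k.
r[1] = 3
r[2] = 11
r[3] = 14  (first piece 1, then r[2]=11)
r[4] = 22  (first piece 2, then r[2]=11)
r[5] = 25  (first piece 1, then r[4]=22)
r[6] = 33  (first piece 2, then r[4]=22)
r[7] = 36  (first piece 1, then r[6]=33)
r[8] = 45
r[9] = 48  (first piece 1, then r[8]=45)
r[10] = 56  (first piece 2, then r[8]=45)
r[11] = 60
r[12] = 67  (first piece 2, then r[10]=56)
One optimal cutting: 8 + 2 + 2 → €45 + €11 + €11 = €67.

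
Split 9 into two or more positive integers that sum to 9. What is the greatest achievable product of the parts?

27

Let f[k] be the best product for length k (with at least one cut). For each first piece i, the rest contributes max(k−i, f[k−i]).
f[2] = 1×max(1,0) = 1×1 = 1
f[3] = 1×max(2,1) = 1×2 = 2
f[4] = 2×max(2,1) = 2×2 = 4
f[5] = 2×max(3,2) = 2×3 = 6
f[6] = 3×max(3,2) = 3×3 = 9
f[7] = 2×max(5,6) = 2×6 = 12
f[8] = 2×max(6,9) = 2×9 = 18
f[9] = 3×max(6,9) = 3×9 = 27
One optimal split: 3 + 3 + 3; product 3×3×3 = 27.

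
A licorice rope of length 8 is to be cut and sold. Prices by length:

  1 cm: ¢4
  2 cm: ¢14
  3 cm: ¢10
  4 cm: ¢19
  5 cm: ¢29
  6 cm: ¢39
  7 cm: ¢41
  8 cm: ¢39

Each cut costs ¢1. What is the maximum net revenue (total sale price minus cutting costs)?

53

Let net[k] be the best obtainable value from length k. For each k, try every first piece i and keep the best of price[i] + net[k−i] minus the 1 cut fee when i<k.
net[1] = 4
net[2] = 14
net[3] = 17  (first piece 1, then net[2]=14)
net[4] = 27  (first piece 2, then net[2]=14)
net[5] = 30  (first piece 1, then net[4]=27)
net[6] = 40  (first piece 2, then net[4]=27)
net[7] = 43  (first piece 1, then net[6]=40)
net[8] = 53  (first piece 2, then net[6]=40)
One optimal plan: pieces 2 + 2 + 2 + 2 (3 cuts) → ¢56 − ¢3 = ¢53.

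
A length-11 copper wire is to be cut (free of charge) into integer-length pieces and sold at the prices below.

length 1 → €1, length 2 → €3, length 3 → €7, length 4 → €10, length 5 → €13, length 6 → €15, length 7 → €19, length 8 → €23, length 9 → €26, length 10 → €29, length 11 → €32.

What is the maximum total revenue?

32

Let best[k] be the best obtainable value from length k. For each k, try every first piece i and keep the best of price[i] + best[k−i].
best[1] = 1
best[2] = max(1+1, 3+0) = 3
best[3] = max(1+3, 3+1, 7+0) = 7
best[4] = max(1+7, 3+3, 7+1, 10+0) = 10
best[5] = max(1+10, 3+7, 7+3, 10+1, 13+0) = 13
best[6] = max(1+13, 3+10, 7+7, 10+3, 13+1, 15+0) = 15
best[7] = max(1+15, 3+13, 7+10, …, 15+1, 19+0) = 19
best[8] = max(1+19, 3+15, 7+13, …, 19+1, 23+0) = 23
best[9] = max(1+23, 3+19, 7+15, …, 23+1, 26+0) = 26
best[10] = max(1+26, 3+23, 7+19, …, 26+1, 29+0) = 29
best[11] = max(1+29, 3+26, 7+23, …, 29+1, 32+0) = 32
Best is to sell the whole 11-meter piece uncut for €32.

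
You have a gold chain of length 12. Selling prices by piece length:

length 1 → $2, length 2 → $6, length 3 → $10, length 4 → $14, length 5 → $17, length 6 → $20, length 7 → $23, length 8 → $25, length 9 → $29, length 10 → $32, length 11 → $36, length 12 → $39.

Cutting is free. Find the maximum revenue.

Consider every possible first cut. R[k] is the best of p[i]+R[k−i] over all sellable i≤k.
R[1] = 2
R[2] = max(2+2, 6+0) = 6
R[3] = max(2+6, 6+2, 10+0) = 10
R[4] = max(2+10, 6+6, 10+2, 14+0) = 14
R[5] = max(2+14, 6+10, 10+6, 14+2, 17+0) = 17
R[6] = max(2+17, 6+14, 10+10, 14+6, 17+2, 20+0) = 20
R[7] = max(2+20, 6+17, 10+14, …, 20+2, 23+0) = 24
R[8] = max(2+24, 6+20, 10+17, …, 23+2, 25+0) = 28
R[9] = max(2+28, 6+24, 10+20, …, 25+2, 29+0) = 31
R[10] = max(2+31, 6+28, 10+24, …, 29+2, 32+0) = 34
R[11] = max(2+34, 6+31, 10+28, …, 32+2, 36+0) = 38
R[12] = max(2+38, 6+34, 10+31, …, 36+2, 39+0) = 42
One optimal cutting: 4 + 4 + 4 → $14 + $14 + $14 = $42.

42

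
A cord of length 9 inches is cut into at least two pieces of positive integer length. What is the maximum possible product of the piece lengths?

27

Let prod[k] be the best product for length k (with at least one cut). For each first piece i, the rest contributes max(k−i, prod[k−i]).
prod[2] = 1×max(1,0) = 1×1 = 1
prod[3] = max(1×2, 2×1) = 2
prod[4] = max(1×3, 2×2, 3×1) = 4
prod[5] = max(1×4, 2×3, 3×2, 4×1) = 6
prod[6] = max(1×6, 2×4, 3×3, 4×2, 5×1) = 9
prod[7] = max(1×9, 2×6, 3×4, 4×3, 5×2, 6×1) = 12
prod[8] = max(1×12, 2×9, 3×6, …, 6×2, 7×1) = 18
prod[9] = max(1×18, 2×12, 3×9, …, 7×2, 8×1) = 27
One optimal split: 3 + 3 + 3; product 3×3×3 = 27.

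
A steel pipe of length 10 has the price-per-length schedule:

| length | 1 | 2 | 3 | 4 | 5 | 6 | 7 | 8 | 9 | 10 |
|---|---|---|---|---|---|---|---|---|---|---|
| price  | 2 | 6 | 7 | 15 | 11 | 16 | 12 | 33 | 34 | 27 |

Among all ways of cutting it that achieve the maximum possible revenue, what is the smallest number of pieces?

Build r[k] bottom-up: r[k] = max over allowed piece i of (p[i] + r[k−i]).
r[1] = 2
r[2] = max(2+2, 6+0) = 6
r[3] = max(2+6, 6+2, 7+0) = 8
r[4] = max(2+8, 6+6, 7+2, 15+0) = 15
r[5] = max(2+15, 6+8, 7+6, 15+2, 11+0) = 17
r[6] = max(2+17, 6+15, 7+8, 15+6, 11+2, 16+0) = 21
r[7] = max(2+21, 6+17, 7+15, …, 16+2, 12+0) = 23
r[8] = max(2+23, 6+21, 7+17, …, 12+2, 33+0) = 33
r[9] = max(2+33, 6+23, 7+21, …, 33+2, 34+0) = 35
r[10] = max(2+35, 6+33, 7+23, …, 34+2, 27+0) = 39
Maximum revenue is $39.
Now minimize piece count subject to staying optimal: for each k, pieces[k] = 1 + min over i with p[i]+r[k−i]=r[k] of pieces[k−i].
pieces[7] = 3
pieces[8] = 1
pieces[9] = 2
pieces[10] = 2

2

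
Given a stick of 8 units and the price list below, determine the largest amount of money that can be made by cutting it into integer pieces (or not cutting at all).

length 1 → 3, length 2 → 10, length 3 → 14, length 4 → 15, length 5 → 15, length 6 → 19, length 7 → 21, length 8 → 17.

Consider every possible first cut. r[k] is the best of p[i]+r[k−i] over all sellable i≤k.
r[1] = 3
r[2] = max(3+3, 10+0) = 10
r[3] = max(3+10, 10+3, 14+0) = 14
r[4] = max(3+14, 10+10, 14+3, 15+0) = 20
r[5] = max(3+20, 10+14, 14+10, 15+3, 15+0) = 24
r[6] = max(3+24, 10+20, 14+14, 15+10, 15+3, 19+0) = 30
r[7] = max(3+30, 10+24, 14+20, …, 19+3, 21+0) = 34
r[8] = max(3+34, 10+30, 14+24, …, 21+3, 17+0) = 40
One optimal cutting: 2 + 2 + 2 + 2 → 10 + 10 + 10 + 10 = 40.

40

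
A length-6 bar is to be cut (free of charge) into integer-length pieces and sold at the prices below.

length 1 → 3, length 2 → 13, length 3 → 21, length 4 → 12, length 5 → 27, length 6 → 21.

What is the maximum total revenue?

Build best[k] bottom-up: best[k] = max over allowed piece i of (p[i] + best[k−i]).
best[1] = 3
best[2] = 13
best[3] = 21
best[4] = 26  (first piece 2, then best[2]=13)
best[5] = 34  (first piece 2, then best[3]=21)
best[6] = 42  (first piece 3, then best[3]=21)
One optimal cutting: 3 + 3 → 21 + 21 = 42.

42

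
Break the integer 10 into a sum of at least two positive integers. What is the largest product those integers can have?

Fill f[k] for k=2..10: at each k try every first piece i and multiply by the better of (k−i) uncut or f[k−i].
f[2] = 1*max(1,0) = 1*1 = 1
f[3] = 1*max(2,1) = 1*2 = 2
f[4] = 2*max(2,1) = 2*2 = 4
f[5] = 2*max(3,2) = 2*3 = 6
f[6] = 3*max(3,2) = 3*3 = 9
f[7] = 2*max(5,6) = 2*6 = 12
f[8] = 2*max(6,9) = 2*9 = 18
f[9] = 3*max(6,9) = 3*9 = 27
f[10] = 2*max(8,18) = 2*18 = 36
One optimal split: 3 + 3 + 2 + 2; product 3*3*2*2 = 36.

36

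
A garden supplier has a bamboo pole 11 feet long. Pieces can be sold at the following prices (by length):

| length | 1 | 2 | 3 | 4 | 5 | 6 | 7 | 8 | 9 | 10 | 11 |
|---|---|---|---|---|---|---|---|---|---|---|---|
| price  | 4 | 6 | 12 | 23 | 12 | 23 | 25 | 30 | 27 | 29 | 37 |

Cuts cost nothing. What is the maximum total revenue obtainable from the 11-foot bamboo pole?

58

Build R[k] bottom-up: R[k] = max over allowed piece i of (p[i] + R[k−i]).
R[1] = 4
R[2] = max(4+4, 6+0) = 8
R[3] = max(4+8, 6+4, 12+0) = 12
R[4] = max(4+12, 6+8, 12+4, 23+0) = 23
R[5] = max(4+23, 6+12, 12+8, 23+4, 12+0) = 27
R[6] = max(4+27, 6+23, 12+12, 23+8, 12+4, 23+0) = 31
R[7] = max(4+31, 6+27, 12+23, …, 23+4, 25+0) = 35
R[8] = max(4+35, 6+31, 12+27, …, 25+4, 30+0) = 46
R[9] = max(4+46, 6+35, 12+31, …, 30+4, 27+0) = 50
R[10] = max(4+50, 6+46, 12+35, …, 27+4, 29+0) = 54
R[11] = max(4+54, 6+50, 12+46, …, 29+4, 37+0) = 58
One optimal cutting: 4 + 4 + 1 + 1 + 1 → $23 + $23 + $4 + $4 + $4 = $58.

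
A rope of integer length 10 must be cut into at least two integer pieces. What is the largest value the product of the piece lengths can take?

Let prod[k] be the best product for length k (with at least one cut). For each first piece i, the rest contributes max(k−i, prod[k−i]).
prod[2] = 1×max(1,0) = 1×1 = 1
prod[3] = max(1×2, 2×1) = 2
prod[4] = max(1×3, 2×2, 3×1) = 4
prod[5] = max(1×4, 2×3, 3×2, 4×1) = 6
prod[6] = max(1×6, 2×4, 3×3, 4×2, 5×1) = 9
prod[7] = max(1×9, 2×6, 3×4, 4×3, 5×2, 6×1) = 12
prod[8] = max(1×12, 2×9, 3×6, …, 6×2, 7×1) = 18
prod[9] = max(1×18, 2×12, 3×9, …, 7×2, 8×1) = 27
prod[10] = max(1×27, 2×18, 3×12, …, 8×2, 9×1) = 36
One optimal split: 3 + 3 + 2 + 2; product 3×3×2×2 = 36.

36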